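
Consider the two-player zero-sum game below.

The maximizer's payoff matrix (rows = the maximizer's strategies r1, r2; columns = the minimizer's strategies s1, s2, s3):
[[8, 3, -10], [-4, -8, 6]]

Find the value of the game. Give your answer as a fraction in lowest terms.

Column s1 is strictly dominated by s2 for the minimizer (it gives the maximizer more in every row).
The remaining 2×2 game on (r1, r2) × (s2, s3) has no saddle point. Let the maximizer play r1 with probability p; indifference gives 3p − 8(1−p) = −10p + 6(1−p), so p = 14/27.
Similarly the minimizer's optimal q on s2 is 16/27, and the value is 3·(16/27) + (-10)·(11/27) = -62/27.

-62/27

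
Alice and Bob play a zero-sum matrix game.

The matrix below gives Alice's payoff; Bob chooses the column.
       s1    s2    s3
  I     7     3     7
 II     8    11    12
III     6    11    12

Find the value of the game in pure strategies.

Row minima: 3, 8, 6 → Alice's maximin is 8.
Column maxima: 8, 11, 12 → Bob's minimax is 8.
They coincide at (II, s1), so the value is 8.

8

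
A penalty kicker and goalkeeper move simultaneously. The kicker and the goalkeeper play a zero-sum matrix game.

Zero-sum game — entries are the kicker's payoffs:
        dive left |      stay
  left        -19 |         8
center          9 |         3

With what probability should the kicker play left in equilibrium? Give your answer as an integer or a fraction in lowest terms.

2/11

Row minima are -19 and 3, so the kicker's maximin is 3; column maxima are 9 and 8, so the goalkeeper's minimax is 8. These differ, so the equilibrium is in mixed strategies.
Let the kicker play left with probability p. The goalkeeper is indifferent when −19p + 9(1−p) = 8p + 3(1−p), giving p = 2/11.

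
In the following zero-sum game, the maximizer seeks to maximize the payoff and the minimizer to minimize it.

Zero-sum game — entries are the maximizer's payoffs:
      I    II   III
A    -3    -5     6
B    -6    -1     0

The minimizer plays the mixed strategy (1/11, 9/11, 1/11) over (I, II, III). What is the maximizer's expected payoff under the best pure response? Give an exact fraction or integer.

-15/11

A: (-3)·(1/11) + (-5)·(9/11) + (6)·(1/11) = -42/11.
B: (-6)·(1/11) + (-1)·(9/11) + (0)·(1/11) = -15/11.
The best pure response is B with expected payoff -15/11.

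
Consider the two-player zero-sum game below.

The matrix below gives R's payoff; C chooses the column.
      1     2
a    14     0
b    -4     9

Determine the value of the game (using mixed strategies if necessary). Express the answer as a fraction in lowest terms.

14/3

Row minima are 0 and -4, so R's maximin is 0; column maxima are 14 and 9, so C's minimax is 9. These differ, so the equilibrium is in mixed strategies.
Let R play a with probability p. C is indifferent when 14p − 4(1−p) = 9(1−p), giving p = 13/27.
Let C play 1 with probability q. R is indifferent when 14q = −4q + 9(1−q), giving q = 1/3.
The value is 14·(1/3) + (0)·(2/3) = 14/3.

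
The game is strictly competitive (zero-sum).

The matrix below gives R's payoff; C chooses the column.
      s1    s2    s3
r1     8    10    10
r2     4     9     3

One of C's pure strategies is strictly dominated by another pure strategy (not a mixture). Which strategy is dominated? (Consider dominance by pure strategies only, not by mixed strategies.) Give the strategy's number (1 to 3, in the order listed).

C prefers columns that give R less. Compare s2 with s1: 8 < 10, 4 < 9.
So s1 strictly dominates s2 for C; s2 is strictly dominated.

2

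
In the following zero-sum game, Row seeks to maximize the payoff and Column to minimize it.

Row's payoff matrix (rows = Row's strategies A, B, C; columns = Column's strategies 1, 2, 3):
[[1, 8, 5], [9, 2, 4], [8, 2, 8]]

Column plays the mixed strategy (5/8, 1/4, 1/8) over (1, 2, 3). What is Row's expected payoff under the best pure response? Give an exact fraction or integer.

53/8

A: (1)·(5/8) + (8)·(1/4) + (5)·(1/8) = 13/4.
B: (9)·(5/8) + (2)·(1/4) + (4)·(1/8) = 53/8.
C: (8)·(5/8) + (2)·(1/4) + (8)·(1/8) = 13/2.
The best pure response is B with expected payoff 53/8.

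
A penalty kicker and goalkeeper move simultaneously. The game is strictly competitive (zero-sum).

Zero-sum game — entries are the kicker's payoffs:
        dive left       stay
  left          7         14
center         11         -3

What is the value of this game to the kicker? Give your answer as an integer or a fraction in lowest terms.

Row minima are 7 and -3, so the kicker's maximin is 7; column maxima are 11 and 14, so the goalkeeper's minimax is 11. These differ, so the equilibrium is in mixed strategies.
Let the kicker play left with probability p. The goalkeeper is indifferent when 7p + 11(1−p) = 14p − 3(1−p), giving p = 2/3.
Let the goalkeeper play dive left with probability q. The kicker is indifferent when 7q + 14(1−q) = 11q − 3(1−q), giving q = 17/21.
The value is 7·(17/21) + (14)·(4/21) = 25/3.

25/3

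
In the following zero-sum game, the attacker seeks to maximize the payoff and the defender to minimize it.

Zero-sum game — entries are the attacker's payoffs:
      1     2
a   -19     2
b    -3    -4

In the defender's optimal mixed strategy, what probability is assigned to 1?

3/11

Row minima are -19 and -4, so the attacker's maximin is -4; column maxima are -3 and 2, so the defender's minimax is -3. These differ, so the equilibrium is in mixed strategies.
Let the defender play 1 with probability q. The attacker is indifferent when −19q + 2(1−q) = −3q − 4(1−q), giving q = 3/11.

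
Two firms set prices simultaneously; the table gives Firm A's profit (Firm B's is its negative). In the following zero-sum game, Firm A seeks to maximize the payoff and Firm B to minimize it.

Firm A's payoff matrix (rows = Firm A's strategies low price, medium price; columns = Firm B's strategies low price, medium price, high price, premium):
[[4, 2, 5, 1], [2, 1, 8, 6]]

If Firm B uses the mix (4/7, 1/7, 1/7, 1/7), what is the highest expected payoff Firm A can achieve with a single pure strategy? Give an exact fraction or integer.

24/7

low price: (4)·(4/7) + (2)·(1/7) + (5)·(1/7) + (1)·(1/7) = 24/7.
medium price: (2)·(4/7) + (1)·(1/7) + (8)·(1/7) + (6)·(1/7) = 23/7.
The best pure response is low price with expected payoff 24/7.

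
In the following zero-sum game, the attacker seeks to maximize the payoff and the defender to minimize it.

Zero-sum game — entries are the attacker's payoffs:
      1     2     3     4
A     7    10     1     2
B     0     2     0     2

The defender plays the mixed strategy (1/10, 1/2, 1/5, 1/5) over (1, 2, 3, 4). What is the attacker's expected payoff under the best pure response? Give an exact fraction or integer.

63/10

A: (7)·(1/10) + (10)·(1/2) + (1)·(1/5) + (2)·(1/5) = 63/10.
B: (0)·(1/10) + (2)·(1/2) + (0)·(1/5) + (2)·(1/5) = 7/5.
The best pure response is A with expected payoff 63/10.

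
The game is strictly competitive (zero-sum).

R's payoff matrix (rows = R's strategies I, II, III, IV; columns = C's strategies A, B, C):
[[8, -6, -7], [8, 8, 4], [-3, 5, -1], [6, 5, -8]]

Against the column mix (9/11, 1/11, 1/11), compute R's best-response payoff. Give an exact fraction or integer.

84/11

I: (8)·(9/11) + (-6)·(1/11) + (-7)·(1/11) = 59/11.
II: (8)·(9/11) + (8)·(1/11) + (4)·(1/11) = 84/11.
III: (-3)·(9/11) + (5)·(1/11) + (-1)·(1/11) = -23/11.
IV: (6)·(9/11) + (5)·(1/11) + (-8)·(1/11) = 51/11.
The best pure response is II with expected payoff 84/11.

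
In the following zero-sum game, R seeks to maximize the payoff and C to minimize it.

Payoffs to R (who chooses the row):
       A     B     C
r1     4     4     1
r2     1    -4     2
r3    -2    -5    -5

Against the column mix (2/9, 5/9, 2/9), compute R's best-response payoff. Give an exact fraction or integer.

10/3

r1: (4)·(2/9) + (4)·(5/9) + (1)·(2/9) = 10/3.
r2: (1)·(2/9) + (-4)·(5/9) + (2)·(2/9) = -14/9.
r3: (-2)·(2/9) + (-5)·(5/9) + (-5)·(2/9) = -13/3.
The best pure response is r1 with expected payoff 10/3.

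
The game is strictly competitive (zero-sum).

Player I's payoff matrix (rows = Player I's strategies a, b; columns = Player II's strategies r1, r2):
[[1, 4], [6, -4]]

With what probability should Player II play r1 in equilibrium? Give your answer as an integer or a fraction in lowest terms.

Row minima are 1 and -4, so Player I's maximin is 1; column maxima are 6 and 4, so Player II's minimax is 4. These differ, so the equilibrium is in mixed strategies.
Let Player II play r1 with probability q. Player I is indifferent when q + 4(1−q) = 6q − 4(1−q), giving q = 8/13.

8/13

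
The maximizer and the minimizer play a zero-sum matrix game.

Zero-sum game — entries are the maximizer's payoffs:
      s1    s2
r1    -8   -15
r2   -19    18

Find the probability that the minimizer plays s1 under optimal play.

3/4

Row minima are -15 and -19, so the maximizer's maximin is -15; column maxima are -8 and 18, so the minimizer's minimax is -8. These differ, so the equilibrium is in mixed strategies.
Let the minimizer play s1 with probability q. The maximizer is indifferent when −8q − 15(1−q) = −19q + 18(1−q), giving q = 3/4.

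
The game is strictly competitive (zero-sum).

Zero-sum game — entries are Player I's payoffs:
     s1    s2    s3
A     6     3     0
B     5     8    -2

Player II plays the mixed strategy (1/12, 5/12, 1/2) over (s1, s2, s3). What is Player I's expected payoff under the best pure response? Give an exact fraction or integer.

11/4

A: (6)·(1/12) + (3)·(5/12) + (0)·(1/2) = 7/4.
B: (5)·(1/12) + (8)·(5/12) + (-2)·(1/2) = 11/4.
The best pure response is B with expected payoff 11/4.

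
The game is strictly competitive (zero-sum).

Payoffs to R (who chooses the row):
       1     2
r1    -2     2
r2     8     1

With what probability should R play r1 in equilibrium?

7/11

Row minima are -2 and 1, so R's maximin is 1; column maxima are 8 and 2, so C's minimax is 2. These differ, so the equilibrium is in mixed strategies.
Let R play r1 with probability p. C is indifferent when −2p + 8(1−p) = 2p + (1−p), giving p = 7/11.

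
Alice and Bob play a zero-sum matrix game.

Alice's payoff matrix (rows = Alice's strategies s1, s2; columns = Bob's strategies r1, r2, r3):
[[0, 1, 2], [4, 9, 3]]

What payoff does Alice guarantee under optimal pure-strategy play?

3

Row minima: 0, 3 → Alice's maximin is 3.
Column maxima: 4, 9, 3 → Bob's minimax is 3.
They coincide at (s2, r3), so the value is 3.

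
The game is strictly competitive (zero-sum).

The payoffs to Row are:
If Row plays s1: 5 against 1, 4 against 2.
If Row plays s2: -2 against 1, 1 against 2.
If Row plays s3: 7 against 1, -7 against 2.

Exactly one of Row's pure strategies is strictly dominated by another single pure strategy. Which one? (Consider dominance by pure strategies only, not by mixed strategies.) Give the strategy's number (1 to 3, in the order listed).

Compare s2 with s1: 5 > -2, 4 > 1.
So s1 strictly dominates s2 for Row; s2 is strictly dominated.

2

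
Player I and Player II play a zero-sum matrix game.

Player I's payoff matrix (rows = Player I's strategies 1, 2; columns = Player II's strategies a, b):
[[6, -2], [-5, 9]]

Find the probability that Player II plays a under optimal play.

Row minima are -2 and -5, so Player I's maximin is -2; column maxima are 6 and 9, so Player II's minimax is 6. These differ, so the equilibrium is in mixed strategies.
Let Player II play a with probability q. Player I is indifferent when 6q − 2(1−q) = −5q + 9(1−q), giving q = 1/2.

1/2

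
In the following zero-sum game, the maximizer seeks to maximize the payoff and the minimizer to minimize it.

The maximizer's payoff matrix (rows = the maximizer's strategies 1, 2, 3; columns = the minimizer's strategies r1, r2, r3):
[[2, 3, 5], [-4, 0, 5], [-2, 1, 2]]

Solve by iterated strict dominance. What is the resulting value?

2

Row 3 is strictly dominated by row 1 (2>-2, 3>1, 5>2); eliminate 3.
Column r2 is strictly dominated by r1 for the minimizer (2<3, -4<0); eliminate r2.
Column r3 is strictly dominated by r1 for the minimizer (2<5, -4<5); eliminate r3.
Row 2 is strictly dominated by row 1 (2>-4); eliminate 2.
Only (1, r1) remains, with payoff 2.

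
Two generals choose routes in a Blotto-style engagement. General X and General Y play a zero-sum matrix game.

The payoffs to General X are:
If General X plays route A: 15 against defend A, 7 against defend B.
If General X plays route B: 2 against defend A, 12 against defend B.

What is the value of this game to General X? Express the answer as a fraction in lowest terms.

83/9

Row minima are 7 and 2, so General X's maximin is 7; column maxima are 15 and 12, so General Y's minimax is 12. These differ, so the equilibrium is in mixed strategies.
Let General X play route A with probability p. General Y is indifferent when 15p + 2(1−p) = 7p + 12(1−p), giving p = 5/9.
Let General Y play defend A with probability q. General X is indifferent when 15q + 7(1−q) = 2q + 12(1−q), giving q = 5/18.
The value is 15·(5/18) + (7)·(13/18) = 83/9.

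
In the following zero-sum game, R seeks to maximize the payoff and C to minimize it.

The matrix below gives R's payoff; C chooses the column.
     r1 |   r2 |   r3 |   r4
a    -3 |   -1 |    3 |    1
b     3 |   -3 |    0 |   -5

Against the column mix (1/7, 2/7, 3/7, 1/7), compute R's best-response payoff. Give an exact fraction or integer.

5/7

a: (-3)·(1/7) + (-1)·(2/7) + (3)·(3/7) + (1)·(1/7) = 5/7.
b: (3)·(1/7) + (-3)·(2/7) + (0)·(3/7) + (-5)·(1/7) = -8/7.
The best pure response is a with expected payoff 5/7.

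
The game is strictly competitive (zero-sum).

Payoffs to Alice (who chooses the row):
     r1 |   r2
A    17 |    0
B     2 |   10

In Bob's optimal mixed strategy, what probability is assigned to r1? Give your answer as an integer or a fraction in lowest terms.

Row minima are 0 and 2, so Alice's maximin is 2; column maxima are 17 and 10, so Bob's minimax is 10. These differ, so the equilibrium is in mixed strategies.
Let Bob play r1 with probability q. Alice is indifferent when 17q = 2q + 10(1−q), giving q = 2/5.

2/5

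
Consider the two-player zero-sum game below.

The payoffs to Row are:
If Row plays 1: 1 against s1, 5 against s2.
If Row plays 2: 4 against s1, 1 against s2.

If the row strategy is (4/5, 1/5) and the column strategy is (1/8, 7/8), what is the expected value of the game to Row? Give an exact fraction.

Against (1/8, 7/8), each row's expected payoff is 1: 9/2; 2: 11/8.
Taking the (4/5, 1/5)-weighted average: (4/5)·(9/2) + (1/5)·(11/8) = 31/8.

31/8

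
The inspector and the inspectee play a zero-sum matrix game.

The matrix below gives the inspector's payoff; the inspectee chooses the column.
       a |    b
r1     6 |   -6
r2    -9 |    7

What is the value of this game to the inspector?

-3/7

Row minima are -6 and -9, so the inspector's maximin is -6; column maxima are 6 and 7, so the inspectee's minimax is 6. These differ, so the equilibrium is in mixed strategies.
Let the inspector play r1 with probability p. The inspectee is indifferent when 6p − 9(1−p) = −6p + 7(1−p), giving p = 4/7.
Let the inspectee play a with probability q. The inspector is indifferent when 6q − 6(1−q) = −9q + 7(1−q), giving q = 13/28.
The value is 6·(13/28) + (-6)·(15/28) = -3/7.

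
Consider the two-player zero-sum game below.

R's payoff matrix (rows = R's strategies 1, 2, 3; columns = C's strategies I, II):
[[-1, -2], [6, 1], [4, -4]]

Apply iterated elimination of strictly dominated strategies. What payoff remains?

Row 1 is strictly dominated by row 2 (6>-1, 1>-2); eliminate 1.
Column I is strictly dominated by II for C (1<6, -4<4); eliminate I.
Row 3 is strictly dominated by row 2 (1>-4); eliminate 3.
Only (2, II) remains, with payoff 1.

1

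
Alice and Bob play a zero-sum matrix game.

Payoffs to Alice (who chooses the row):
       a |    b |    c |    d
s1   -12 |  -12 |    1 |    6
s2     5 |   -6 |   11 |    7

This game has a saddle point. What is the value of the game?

Row minima: -12, -6 → Alice's maximin is -6.
Column maxima: 5, -6, 11, 7 → Bob's minimax is -6.
They coincide at (s2, b), so the value is -6.

-6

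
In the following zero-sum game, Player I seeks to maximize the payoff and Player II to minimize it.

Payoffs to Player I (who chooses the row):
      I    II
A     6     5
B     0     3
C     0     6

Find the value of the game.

36/7

Row B is strictly dominated by row A, so Player I never plays it.
The remaining 2×2 game on (A, C) × (I, II) has no saddle point. Let Player I play A with probability p; indifference gives 6p = 5p + 6(1−p), so p = 6/7.
Similarly Player II's optimal q on I is 1/7, and the value is 6·(1/7) + (5)·(6/7) = 36/7.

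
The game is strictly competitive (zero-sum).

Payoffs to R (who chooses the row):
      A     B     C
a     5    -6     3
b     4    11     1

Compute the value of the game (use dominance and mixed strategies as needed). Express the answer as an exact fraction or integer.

39/19

Column A is strictly dominated by C for C (it gives R more in every row).
The remaining 2×2 game on (a, b) × (B, C) has no saddle point. Let R play a with probability p; indifference gives −6p + 11(1−p) = 3p + (1−p), so p = 10/19.
Similarly C's optimal q on B is 2/19, and the value is -6·(2/19) + (3)·(17/19) = 39/19.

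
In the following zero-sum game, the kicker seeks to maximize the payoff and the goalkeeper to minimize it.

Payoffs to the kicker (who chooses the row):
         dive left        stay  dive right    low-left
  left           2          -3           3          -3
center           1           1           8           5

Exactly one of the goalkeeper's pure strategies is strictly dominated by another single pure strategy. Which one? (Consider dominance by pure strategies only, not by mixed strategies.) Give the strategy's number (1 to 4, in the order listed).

The goalkeeper prefers columns that give the kicker less. Compare dive right with dive left: 2 < 3, 1 < 8.
So dive left strictly dominates dive right for the goalkeeper; dive right is strictly dominated.

3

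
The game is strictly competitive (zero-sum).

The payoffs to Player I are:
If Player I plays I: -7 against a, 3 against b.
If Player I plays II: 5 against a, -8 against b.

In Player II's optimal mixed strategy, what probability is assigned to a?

Row minima are -7 and -8, so Player I's maximin is -7; column maxima are 5 and 3, so Player II's minimax is 3. These differ, so the equilibrium is in mixed strategies.
Let Player II play a with probability q. Player I is indifferent when −7q + 3(1−q) = 5q − 8(1−q), giving q = 11/23.

11/23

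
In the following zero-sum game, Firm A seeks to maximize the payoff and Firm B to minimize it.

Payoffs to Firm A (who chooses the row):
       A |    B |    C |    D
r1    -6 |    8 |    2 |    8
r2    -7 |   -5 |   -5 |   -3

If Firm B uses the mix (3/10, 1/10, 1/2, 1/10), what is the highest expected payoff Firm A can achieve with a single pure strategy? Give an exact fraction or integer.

r1: (-6)·(3/10) + (8)·(1/10) + (2)·(1/2) + (8)·(1/10) = 4/5.
r2: (-7)·(3/10) + (-5)·(1/10) + (-5)·(1/2) + (-3)·(1/10) = -27/5.
The best pure response is r1 with expected payoff 4/5.

4/5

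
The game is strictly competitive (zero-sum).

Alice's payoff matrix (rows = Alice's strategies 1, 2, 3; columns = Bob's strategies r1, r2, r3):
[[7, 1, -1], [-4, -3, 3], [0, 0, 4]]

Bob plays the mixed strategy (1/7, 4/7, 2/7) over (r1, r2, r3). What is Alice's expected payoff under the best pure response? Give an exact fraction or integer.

1: (7)·(1/7) + (1)·(4/7) + (-1)·(2/7) = 9/7.
2: (-4)·(1/7) + (-3)·(4/7) + (3)·(2/7) = -10/7.
3: (0)·(1/7) + (0)·(4/7) + (4)·(2/7) = 8/7.
The best pure response is 1 with expected payoff 9/7.

9/7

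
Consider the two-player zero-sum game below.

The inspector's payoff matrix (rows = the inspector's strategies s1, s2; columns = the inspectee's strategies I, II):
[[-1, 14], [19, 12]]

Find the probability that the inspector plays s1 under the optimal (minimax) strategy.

Row minima are -1 and 12, so the inspector's maximin is 12; column maxima are 19 and 14, so the inspectee's minimax is 14. These differ, so the equilibrium is in mixed strategies.
Let the inspector play s1 with probability p. The inspectee is indifferent when −p + 19(1−p) = 14p + 12(1−p), giving p = 7/22.

7/22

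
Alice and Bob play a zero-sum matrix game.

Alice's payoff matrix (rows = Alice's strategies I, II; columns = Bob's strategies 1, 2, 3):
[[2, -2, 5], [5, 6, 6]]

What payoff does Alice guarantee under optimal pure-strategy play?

5

Row minima: -2, 5 → Alice's maximin is 5.
Column maxima: 5, 6, 6 → Bob's minimax is 5.
They coincide at (II, 1), so the value is 5.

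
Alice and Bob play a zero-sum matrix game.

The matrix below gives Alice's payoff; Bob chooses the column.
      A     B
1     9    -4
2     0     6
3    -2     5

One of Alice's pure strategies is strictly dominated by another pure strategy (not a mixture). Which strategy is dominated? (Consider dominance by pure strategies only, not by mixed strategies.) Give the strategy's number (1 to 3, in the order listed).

Compare 3 with 2: 0 > -2, 6 > 5.
So 2 strictly dominates 3 for Alice; 3 is strictly dominated.

3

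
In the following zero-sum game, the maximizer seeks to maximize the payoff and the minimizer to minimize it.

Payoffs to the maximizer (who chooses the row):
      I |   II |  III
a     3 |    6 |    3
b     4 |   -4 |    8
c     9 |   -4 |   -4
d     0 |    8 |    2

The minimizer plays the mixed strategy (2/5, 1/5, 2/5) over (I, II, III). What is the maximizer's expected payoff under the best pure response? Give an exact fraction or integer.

a: (3)·(2/5) + (6)·(1/5) + (3)·(2/5) = 18/5.
b: (4)·(2/5) + (-4)·(1/5) + (8)·(2/5) = 4.
c: (9)·(2/5) + (-4)·(1/5) + (-4)·(2/5) = 6/5.
d: (0)·(2/5) + (8)·(1/5) + (2)·(2/5) = 12/5.
The best pure response is b with expected payoff 4.

4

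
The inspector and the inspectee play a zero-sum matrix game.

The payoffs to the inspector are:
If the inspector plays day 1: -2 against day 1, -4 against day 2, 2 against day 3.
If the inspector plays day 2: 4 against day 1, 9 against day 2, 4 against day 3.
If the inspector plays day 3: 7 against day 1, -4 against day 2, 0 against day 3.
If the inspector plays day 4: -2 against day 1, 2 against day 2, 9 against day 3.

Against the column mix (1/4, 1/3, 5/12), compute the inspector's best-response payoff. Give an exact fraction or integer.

day 1: (-2)·(1/4) + (-4)·(1/3) + (2)·(5/12) = -1.
day 2: (4)·(1/4) + (9)·(1/3) + (4)·(5/12) = 17/3.
day 3: (7)·(1/4) + (-4)·(1/3) + (0)·(5/12) = 5/12.
day 4: (-2)·(1/4) + (2)·(1/3) + (9)·(5/12) = 47/12.
The best pure response is day 2 with expected payoff 17/3.

17/3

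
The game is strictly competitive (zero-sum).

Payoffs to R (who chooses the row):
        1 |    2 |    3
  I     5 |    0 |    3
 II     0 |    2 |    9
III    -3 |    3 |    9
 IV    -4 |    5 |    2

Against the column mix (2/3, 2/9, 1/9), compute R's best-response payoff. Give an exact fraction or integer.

I: (5)·(2/3) + (0)·(2/9) + (3)·(1/9) = 11/3.
II: (0)·(2/3) + (2)·(2/9) + (9)·(1/9) = 13/9.
III: (-3)·(2/3) + (3)·(2/9) + (9)·(1/9) = -1/3.
IV: (-4)·(2/3) + (5)·(2/9) + (2)·(1/9) = -4/3.
The best pure response is I with expected payoff 11/3.

11/3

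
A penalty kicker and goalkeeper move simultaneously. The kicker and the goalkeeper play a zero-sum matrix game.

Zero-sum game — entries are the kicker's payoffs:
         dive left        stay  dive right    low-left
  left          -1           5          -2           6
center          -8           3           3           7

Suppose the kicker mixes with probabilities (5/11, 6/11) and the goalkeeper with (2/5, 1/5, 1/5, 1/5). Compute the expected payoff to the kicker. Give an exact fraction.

Against (2/5, 1/5, 1/5, 1/5), each row's expected payoff is left: 7/5; center: -3/5.
Taking the (5/11, 6/11)-weighted average: (5/11)·(7/5) + (6/11)·(-3/5) = 17/55.

17/55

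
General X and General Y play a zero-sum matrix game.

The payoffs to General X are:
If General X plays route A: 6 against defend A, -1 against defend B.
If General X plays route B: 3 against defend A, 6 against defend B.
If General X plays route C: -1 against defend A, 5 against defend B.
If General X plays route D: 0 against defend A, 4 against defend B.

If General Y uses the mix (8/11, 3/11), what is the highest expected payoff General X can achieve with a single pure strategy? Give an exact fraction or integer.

route A: (6)·(8/11) + (-1)·(3/11) = 45/11.
route B: (3)·(8/11) + (6)·(3/11) = 42/11.
route C: (-1)·(8/11) + (5)·(3/11) = 7/11.
route D: (0)·(8/11) + (4)·(3/11) = 12/11.
The best pure response is route A with expected payoff 45/11.

45/11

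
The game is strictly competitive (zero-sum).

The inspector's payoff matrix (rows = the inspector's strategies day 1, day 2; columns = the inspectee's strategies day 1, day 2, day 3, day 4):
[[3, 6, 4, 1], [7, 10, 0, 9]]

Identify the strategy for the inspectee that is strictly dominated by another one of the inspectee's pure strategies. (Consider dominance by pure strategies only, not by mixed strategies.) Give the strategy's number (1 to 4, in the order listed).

2

The inspectee prefers columns that give the inspector less. Compare day 2 with day 1: 3 < 6, 7 < 10.
So day 1 strictly dominates day 2 for the inspectee; day 2 is strictly dominated.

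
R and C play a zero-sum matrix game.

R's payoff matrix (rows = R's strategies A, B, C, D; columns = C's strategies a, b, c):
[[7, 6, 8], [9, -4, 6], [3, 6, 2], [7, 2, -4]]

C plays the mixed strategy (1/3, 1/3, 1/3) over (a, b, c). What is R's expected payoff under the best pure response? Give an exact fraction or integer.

A: (7)·(1/3) + (6)·(1/3) + (8)·(1/3) = 7.
B: (9)·(1/3) + (-4)·(1/3) + (6)·(1/3) = 11/3.
C: (3)·(1/3) + (6)·(1/3) + (2)·(1/3) = 11/3.
D: (7)·(1/3) + (2)·(1/3) + (-4)·(1/3) = 5/3.
The best pure response is A with expected payoff 7.

7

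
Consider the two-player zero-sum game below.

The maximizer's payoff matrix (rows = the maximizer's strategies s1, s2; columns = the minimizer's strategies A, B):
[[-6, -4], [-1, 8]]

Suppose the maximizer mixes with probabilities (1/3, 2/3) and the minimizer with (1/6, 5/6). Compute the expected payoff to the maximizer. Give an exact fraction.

26/9

Against (1/6, 5/6), each row's expected payoff is s1: -13/3; s2: 13/2.
Taking the (1/3, 2/3)-weighted average: (1/3)·(-13/3) + (2/3)·(13/2) = 26/9.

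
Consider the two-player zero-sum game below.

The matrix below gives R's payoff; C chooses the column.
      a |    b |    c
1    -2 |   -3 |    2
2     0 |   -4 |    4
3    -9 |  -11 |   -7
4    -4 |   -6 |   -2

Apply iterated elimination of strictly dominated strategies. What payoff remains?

Row 3 is strictly dominated by row 1 (-2>-9, -3>-11, 2>-7); eliminate 3.
Row 4 is strictly dominated by row 1 (-2>-4, -3>-6, 2>-2); eliminate 4.
Column a is strictly dominated by b for C (-3<-2, -4<0); eliminate a.
Column c is strictly dominated by b for C (-3<2, -4<4); eliminate c.
Row 2 is strictly dominated by row 1 (-3>-4); eliminate 2.
Only (1, b) remains, with payoff -3.

-3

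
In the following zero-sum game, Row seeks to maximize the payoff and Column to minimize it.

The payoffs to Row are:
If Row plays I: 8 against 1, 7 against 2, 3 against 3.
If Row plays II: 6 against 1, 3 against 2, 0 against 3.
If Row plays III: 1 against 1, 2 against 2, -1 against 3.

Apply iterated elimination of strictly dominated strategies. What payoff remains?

3

Column 1 is strictly dominated by 3 for Column (3<8, 0<6, -1<1); eliminate 1.
Row III is strictly dominated by row I (7>2, 3>-1); eliminate III.
Column 2 is strictly dominated by 3 for Column (3<7, 0<3); eliminate 2.
Row II is strictly dominated by row I (3>0); eliminate II.
Only (I, 3) remains, with payoff 3.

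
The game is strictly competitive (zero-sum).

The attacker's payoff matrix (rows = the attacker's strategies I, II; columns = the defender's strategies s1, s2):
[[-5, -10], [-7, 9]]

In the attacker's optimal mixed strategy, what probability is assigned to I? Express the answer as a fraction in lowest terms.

16/21

Row minima are -10 and -7, so the attacker's maximin is -7; column maxima are -5 and 9, so the defender's minimax is -5. These differ, so the equilibrium is in mixed strategies.
Let the attacker play I with probability p. The defender is indifferent when −5p − 7(1−p) = −10p + 9(1−p), giving p = 16/21.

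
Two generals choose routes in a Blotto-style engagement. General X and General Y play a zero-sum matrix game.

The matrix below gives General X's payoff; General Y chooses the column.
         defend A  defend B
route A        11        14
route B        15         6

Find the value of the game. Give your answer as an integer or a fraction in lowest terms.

Row minima are 11 and 6, so General X's maximin is 11; column maxima are 15 and 14, so General Y's minimax is 14. These differ, so the equilibrium is in mixed strategies.
Let General X play route A with probability p. General Y is indifferent when 11p + 15(1−p) = 14p + 6(1−p), giving p = 3/4.
Let General Y play defend A with probability q. General X is indifferent when 11q + 14(1−q) = 15q + 6(1−q), giving q = 2/3.
The value is 11·(2/3) + (14)·(1/3) = 12.

12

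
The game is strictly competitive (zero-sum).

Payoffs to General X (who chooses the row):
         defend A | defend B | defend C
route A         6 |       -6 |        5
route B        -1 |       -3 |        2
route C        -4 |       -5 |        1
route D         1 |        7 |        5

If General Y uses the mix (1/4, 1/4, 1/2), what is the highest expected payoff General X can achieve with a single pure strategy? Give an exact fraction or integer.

route A: (6)·(1/4) + (-6)·(1/4) + (5)·(1/2) = 5/2.
route B: (-1)·(1/4) + (-3)·(1/4) + (2)·(1/2) = 0.
route C: (-4)·(1/4) + (-5)·(1/4) + (1)·(1/2) = -7/4.
route D: (1)·(1/4) + (7)·(1/4) + (5)·(1/2) = 9/2.
The best pure response is route D with expected payoff 9/2.

9/2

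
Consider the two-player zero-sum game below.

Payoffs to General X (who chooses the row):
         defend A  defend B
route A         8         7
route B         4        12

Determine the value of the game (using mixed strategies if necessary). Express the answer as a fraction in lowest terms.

Row minima are 7 and 4, so General X's maximin is 7; column maxima are 8 and 12, so General Y's minimax is 8. These differ, so the equilibrium is in mixed strategies.
Let General X play route A with probability p. General Y is indifferent when 8p + 4(1−p) = 7p + 12(1−p), giving p = 8/9.
Let General Y play defend A with probability q. General X is indifferent when 8q + 7(1−q) = 4q + 12(1−q), giving q = 5/9.
The value is 8·(5/9) + (7)·(4/9) = 68/9.

68/9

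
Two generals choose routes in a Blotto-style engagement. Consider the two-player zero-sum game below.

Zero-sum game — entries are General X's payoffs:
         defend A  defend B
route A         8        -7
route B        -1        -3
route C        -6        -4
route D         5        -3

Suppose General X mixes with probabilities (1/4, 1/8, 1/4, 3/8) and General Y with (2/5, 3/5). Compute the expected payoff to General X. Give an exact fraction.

-33/20

Against (2/5, 3/5), each row's expected payoff is route A: -1; route B: -11/5; route C: -24/5; route D: 1/5.
Taking the (1/4, 1/8, 1/4, 3/8)-weighted average: (1/4)·(-1) + (1/8)·(-11/5) + (1/4)·(-24/5) + (3/8)·(1/5) = -33/20.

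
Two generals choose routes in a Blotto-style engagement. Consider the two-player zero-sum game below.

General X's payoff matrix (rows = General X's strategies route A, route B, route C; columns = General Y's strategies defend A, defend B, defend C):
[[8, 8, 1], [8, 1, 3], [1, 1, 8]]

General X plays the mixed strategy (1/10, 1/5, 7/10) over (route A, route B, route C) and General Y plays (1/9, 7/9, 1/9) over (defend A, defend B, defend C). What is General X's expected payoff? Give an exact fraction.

Against (1/9, 7/9, 1/9), each row's expected payoff is route A: 65/9; route B: 2; route C: 16/9.
Taking the (1/10, 1/5, 7/10)-weighted average: (1/10)·(65/9) + (1/5)·(2) + (7/10)·(16/9) = 71/30.

71/30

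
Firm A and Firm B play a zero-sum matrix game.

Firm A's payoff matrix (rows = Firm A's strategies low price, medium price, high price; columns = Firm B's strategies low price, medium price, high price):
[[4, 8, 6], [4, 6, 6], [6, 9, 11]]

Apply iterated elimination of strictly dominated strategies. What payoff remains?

6

Row low price is strictly dominated by row high price (6>4, 9>8, 11>6); eliminate low price.
Row medium price is strictly dominated by row high price (6>4, 9>6, 11>6); eliminate medium price.
Column high price is strictly dominated by low price for Firm B (6<11); eliminate high price.
Column medium price is strictly dominated by low price for Firm B (6<9); eliminate medium price.
Only (high price, low price) remains, with payoff 6.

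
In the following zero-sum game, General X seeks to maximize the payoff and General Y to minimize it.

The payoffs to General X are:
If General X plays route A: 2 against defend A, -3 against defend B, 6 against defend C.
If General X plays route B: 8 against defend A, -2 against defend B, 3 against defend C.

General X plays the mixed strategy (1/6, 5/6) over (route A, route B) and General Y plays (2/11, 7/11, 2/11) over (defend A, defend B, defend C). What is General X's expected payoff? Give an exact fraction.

35/66

Against (2/11, 7/11, 2/11), each row's expected payoff is route A: -5/11; route B: 8/11.
Taking the (1/6, 5/6)-weighted average: (1/6)·(-5/11) + (5/6)·(8/11) = 35/66.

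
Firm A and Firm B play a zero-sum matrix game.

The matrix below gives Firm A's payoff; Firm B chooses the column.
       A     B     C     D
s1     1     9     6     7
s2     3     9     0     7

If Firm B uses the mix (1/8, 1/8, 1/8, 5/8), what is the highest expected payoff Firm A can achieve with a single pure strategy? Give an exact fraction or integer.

51/8

s1: (1)·(1/8) + (9)·(1/8) + (6)·(1/8) + (7)·(5/8) = 51/8.
s2: (3)·(1/8) + (9)·(1/8) + (0)·(1/8) + (7)·(5/8) = 47/8.
The best pure response is s1 with expected payoff 51/8.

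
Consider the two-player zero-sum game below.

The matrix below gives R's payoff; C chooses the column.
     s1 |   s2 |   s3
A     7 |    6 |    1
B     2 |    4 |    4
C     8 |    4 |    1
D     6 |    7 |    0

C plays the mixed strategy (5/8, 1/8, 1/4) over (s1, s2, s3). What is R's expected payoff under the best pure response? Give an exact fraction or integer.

23/4

A: (7)·(5/8) + (6)·(1/8) + (1)·(1/4) = 43/8.
B: (2)·(5/8) + (4)·(1/8) + (4)·(1/4) = 11/4.
C: (8)·(5/8) + (4)·(1/8) + (1)·(1/4) = 23/4.
D: (6)·(5/8) + (7)·(1/8) + (0)·(1/4) = 37/8.
The best pure response is C with expected payoff 23/4.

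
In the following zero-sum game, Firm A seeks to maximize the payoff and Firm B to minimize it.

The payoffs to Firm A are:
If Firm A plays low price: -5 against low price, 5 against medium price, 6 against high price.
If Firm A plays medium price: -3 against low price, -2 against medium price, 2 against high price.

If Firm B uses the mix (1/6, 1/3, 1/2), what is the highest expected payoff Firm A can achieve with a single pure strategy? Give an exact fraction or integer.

23/6

low price: (-5)·(1/6) + (5)·(1/3) + (6)·(1/2) = 23/6.
medium price: (-3)·(1/6) + (-2)·(1/3) + (2)·(1/2) = -1/6.
The best pure response is low price with expected payoff 23/6.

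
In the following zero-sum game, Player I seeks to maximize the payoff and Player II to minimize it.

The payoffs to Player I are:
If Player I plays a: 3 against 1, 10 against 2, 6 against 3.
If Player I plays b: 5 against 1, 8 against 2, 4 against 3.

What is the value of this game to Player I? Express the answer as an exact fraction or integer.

9/2

Column 2 is strictly dominated by 3 for Player II (it gives Player I more in every row).
The remaining 2×2 game on (a, b) × (1, 3) has no saddle point. Let Player I play a with probability p; indifference gives 3p + 5(1−p) = 6p + 4(1−p), so p = 1/4.
Similarly Player II's optimal q on 1 is 1/2, and the value is 3·(1/2) + (6)·(1/2) = 9/2.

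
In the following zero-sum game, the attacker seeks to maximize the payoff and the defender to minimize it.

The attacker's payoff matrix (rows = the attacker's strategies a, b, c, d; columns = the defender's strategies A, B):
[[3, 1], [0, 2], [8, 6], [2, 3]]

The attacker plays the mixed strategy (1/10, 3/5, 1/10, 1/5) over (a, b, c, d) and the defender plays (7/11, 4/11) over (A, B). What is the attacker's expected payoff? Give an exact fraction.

Against (7/11, 4/11), each row's expected payoff is a: 25/11; b: 8/11; c: 80/11; d: 26/11.
Taking the (1/10, 3/5, 1/10, 1/5)-weighted average: (1/10)·(25/11) + (3/5)·(8/11) + (1/10)·(80/11) + (1/5)·(26/11) = 41/22.

41/22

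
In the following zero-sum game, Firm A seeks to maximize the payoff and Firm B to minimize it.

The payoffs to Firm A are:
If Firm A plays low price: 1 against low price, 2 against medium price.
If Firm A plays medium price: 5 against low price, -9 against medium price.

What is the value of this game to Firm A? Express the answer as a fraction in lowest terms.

Row minima are 1 and -9, so Firm A's maximin is 1; column maxima are 5 and 2, so Firm B's minimax is 2. These differ, so the equilibrium is in mixed strategies.
Let Firm A play low price with probability p. Firm B is indifferent when p + 5(1−p) = 2p − 9(1−p), giving p = 14/15.
Let Firm B play low price with probability q. Firm A is indifferent when q + 2(1−q) = 5q − 9(1−q), giving q = 11/15.
The value is 1·(11/15) + (2)·(4/15) = 19/15.

19/15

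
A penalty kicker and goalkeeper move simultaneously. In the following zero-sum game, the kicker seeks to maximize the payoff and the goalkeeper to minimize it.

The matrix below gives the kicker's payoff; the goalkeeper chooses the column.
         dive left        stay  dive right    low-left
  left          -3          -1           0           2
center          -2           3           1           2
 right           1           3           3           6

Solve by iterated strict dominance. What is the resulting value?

Column stay is strictly dominated by dive left for the goalkeeper (-3<-1, -2<3, 1<3); eliminate stay.
Column low-left is strictly dominated by dive left for the goalkeeper (-3<2, -2<2, 1<6); eliminate low-left.
Column dive right is strictly dominated by dive left for the goalkeeper (-3<0, -2<1, 1<3); eliminate dive right.
Row left is strictly dominated by row center (-2>-3); eliminate left.
Row center is strictly dominated by row right (1>-2); eliminate center.
Only (right, dive left) remains, with payoff 1.

1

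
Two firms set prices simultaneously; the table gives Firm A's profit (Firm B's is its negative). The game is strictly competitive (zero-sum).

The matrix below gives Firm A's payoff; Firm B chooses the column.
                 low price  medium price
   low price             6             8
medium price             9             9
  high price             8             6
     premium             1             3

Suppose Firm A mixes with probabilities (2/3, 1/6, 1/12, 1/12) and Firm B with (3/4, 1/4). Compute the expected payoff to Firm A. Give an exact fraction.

79/12

Against (3/4, 1/4), each row's expected payoff is low price: 13/2; medium price: 9; high price: 15/2; premium: 3/2.
Taking the (2/3, 1/6, 1/12, 1/12)-weighted average: (2/3)·(13/2) + (1/6)·(9) + (1/12)·(15/2) + (1/12)·(3/2) = 79/12.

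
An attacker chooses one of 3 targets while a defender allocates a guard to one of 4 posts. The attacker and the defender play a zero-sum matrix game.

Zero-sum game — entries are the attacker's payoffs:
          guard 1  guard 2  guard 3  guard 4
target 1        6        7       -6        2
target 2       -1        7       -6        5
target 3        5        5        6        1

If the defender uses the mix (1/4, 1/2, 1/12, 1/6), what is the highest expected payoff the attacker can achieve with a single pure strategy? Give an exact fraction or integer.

29/6

target 1: (6)·(1/4) + (7)·(1/2) + (-6)·(1/12) + (2)·(1/6) = 29/6.
target 2: (-1)·(1/4) + (7)·(1/2) + (-6)·(1/12) + (5)·(1/6) = 43/12.
target 3: (5)·(1/4) + (5)·(1/2) + (6)·(1/12) + (1)·(1/6) = 53/12.
The best pure response is target 1 with expected payoff 29/6.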